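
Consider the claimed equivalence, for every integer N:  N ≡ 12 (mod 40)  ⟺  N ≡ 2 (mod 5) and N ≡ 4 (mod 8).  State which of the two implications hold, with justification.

Both implications hold.

[⇒] Suppose N ≡ 12 (mod 40); write N = 40j + 12. Since 5 ∣ 40, reducing mod 5 gives N ≡ 12 ≡ 2 (mod 5); since 8 ∣ 40, reducing mod 8 gives N ≡ 12 ≡ 4 (mod 8).

[⇐] Conversely, if N ≡ 2 (mod 5) and N ≡ 4 (mod 8), then by the Chinese remainder theorem N ≡ 12 (mod 40). This is exactly N ≡ 12 (mod 40).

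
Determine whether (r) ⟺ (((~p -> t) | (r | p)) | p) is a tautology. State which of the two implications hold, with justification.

The forward direction holds; the converse fails.

(→) Assume the antecedent. If p is true, ((~p -> t) | (r | p)) | p reduces to true regardless of the other variables. If p is false, the antecedent forces (p = F, t = F, r = T) or (p = F, t = T, r = T), and ((~p -> t) | (r | p)) | p holds there. Either way ((~p -> t) | (r | p)) | p holds.

(←) This fails. Under p = T, t = F, r = F, the left side is false but the right side is true.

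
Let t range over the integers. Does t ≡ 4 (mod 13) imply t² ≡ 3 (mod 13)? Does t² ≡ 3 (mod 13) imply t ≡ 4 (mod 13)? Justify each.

[⇒] Suppose t ≡ 4 (mod 13). Write t = 13j + 4. Then (13j + 4)² = 169j² + 104j + 16 = 13(13j² + 8j + 1) + 3, so t² ≡ 3 (mod 13).

[⇐] This fails: take t = 9. Then 9² = 81 ≡ 3 (mod 13), yet 9 ≡ 9 (mod 13), not 4.

(⇒) holds; (⇐) fails.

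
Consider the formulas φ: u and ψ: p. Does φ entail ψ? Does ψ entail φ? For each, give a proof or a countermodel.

[⇒] This fails. Under p = F, u = T, the left side is true but the right side is false.

[⇐] This fails. Under p = T, u = F, the left side is false but the right side is true.

Neither direction holds.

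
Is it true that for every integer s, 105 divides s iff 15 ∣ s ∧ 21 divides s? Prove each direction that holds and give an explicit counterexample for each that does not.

Both directions hold; the statement is true.

Forward direction. If 105 ∣ s, write s = 105q. Since 105 = 7·15, s = 15·(7q), so 15 ∣ s; and since 105 = 5·21, s = 21·(5q), so 21 ∣ s.

Converse. Suppose 15 ∣ s and 21 ∣ s. Any common multiple of 15 and 21 is a multiple of their lcm; here lcm(15, 21) = 15·21/gcd(15, 21) = 315/3 = 105, so 105 ∣ s.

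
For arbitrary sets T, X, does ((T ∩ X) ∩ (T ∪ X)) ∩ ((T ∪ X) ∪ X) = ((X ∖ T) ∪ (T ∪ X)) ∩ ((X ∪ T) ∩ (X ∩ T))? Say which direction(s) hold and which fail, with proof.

Forward inclusion. Let x ∈ ((T ∩ X) ∩ (T ∪ X)) ∩ ((T ∪ X) ∪ X). Then x ∈ T ∩ X, from which x ∈ ((X ∖ T) ∪ (T ∪ X)) ∩ ((X ∪ T) ∩ (X ∩ T)).

Reverse inclusion. Let x ∈ ((X ∖ T) ∪ (T ∪ X)) ∩ ((X ∪ T) ∩ (X ∩ T)). Then x ∈ T ∩ X, from which x ∈ ((T ∩ X) ∩ (T ∪ X)) ∩ ((T ∪ X) ∪ X).

Both inclusions hold; the sets are equal.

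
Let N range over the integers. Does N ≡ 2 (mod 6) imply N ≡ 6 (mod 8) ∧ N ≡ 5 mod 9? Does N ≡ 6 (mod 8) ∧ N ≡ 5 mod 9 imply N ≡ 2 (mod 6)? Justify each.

Not equivalent: only (⇐) holds.

Forward direction. This fails: N = 32 gives 32 ≡ 2 (mod 6) but 32 ≡ 0 (mod 8), so the conjunction on the right does not hold.

Converse. If N ≡ 6 (mod 8) and N ≡ 5 (mod 9), then by the Chinese remainder theorem N ≡ 14 (mod 72). Since 14 ≡ 2 (mod 6) and 6 ∣ 72, we get N ≡ 2 (mod 6).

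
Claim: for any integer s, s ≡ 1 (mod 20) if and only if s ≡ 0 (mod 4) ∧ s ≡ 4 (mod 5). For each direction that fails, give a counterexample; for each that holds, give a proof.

(⟹) This fails: s = 1 gives 1 ≡ 1 (mod 20) but 1 ≡ 1 (mod 4), so the conjunction on the right does not hold.

(⟸) This fails: s = 4 satisfies both congruences on the right (4 ≡ 0 mod 4 and 4 ≡ 4 mod 5) yet 4 ≡ 4 (mod 20), not 1.

Neither implication holds.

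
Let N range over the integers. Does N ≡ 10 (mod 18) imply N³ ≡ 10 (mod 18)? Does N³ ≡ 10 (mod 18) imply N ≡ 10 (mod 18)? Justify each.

Only the forward direction holds.

[⇒] Suppose N ≡ 10 (mod 18). Write N = 18j + 10. Then (18j + 10)³ = 5832j³ + 9720j² + 5400j + 1000 = 18(324j³ + 540j² + 300j + 55) + 10, so N³ ≡ 10 (mod 18).

[⇐] This fails: take N = 4. Then 4³ = 64 ≡ 10 (mod 18), yet 4 ≡ 4 (mod 18), not 10.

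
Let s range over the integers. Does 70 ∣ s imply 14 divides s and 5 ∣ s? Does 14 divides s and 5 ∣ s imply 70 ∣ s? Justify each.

Both implications hold.

(←) Suppose 14 ∣ s and 5 ∣ s. Any common multiple of 14 and 5 is a multiple of their lcm; here gcd(14, 5) = 1, so lcm(14, 5) = 14·5 = 70, so 70 ∣ s.

(→) If 70 ∣ s, write s = 70q. Since 70 = 5·14, s = 14·(5q), so 14 ∣ s; and since 70 = 14·5, s = 5·(14q), so 5 ∣ s.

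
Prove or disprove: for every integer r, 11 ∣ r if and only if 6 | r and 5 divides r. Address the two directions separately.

(⇒) fails and (⇐) fails.

(→) This fails: take r = 11. Certainly 11 ∣ 11, but 6 ∤ 11.

(←) This fails: take r = 30. Both 6 ∣ 30 and 5 ∣ 30, yet 30 is not a multiple of 11 (since 30 = 2·11 + 8), so 11 ∤ 30.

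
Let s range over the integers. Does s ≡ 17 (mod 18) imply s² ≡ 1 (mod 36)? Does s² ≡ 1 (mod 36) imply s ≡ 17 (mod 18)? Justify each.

[⇒] Suppose s ≡ 17 (mod 18). Working modulo 36, s ∈ {17, 35}; for each such r, r² ≡ 1 (mod 36).

[⇐] This fails: take s = 1. Then 1² = 1 ≡ 1 (mod 36), yet 1 ≡ 1 (mod 18), not 17.

Only the forward direction holds.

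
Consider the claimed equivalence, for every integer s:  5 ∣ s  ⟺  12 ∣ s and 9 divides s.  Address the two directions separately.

(⇒) fails and (⇐) fails.

(⇒) This fails: take s = 5. Certainly 5 ∣ 5, but 12 ∤ 5.

(⇐) This fails: take s = 36. Both 12 ∣ 36 and 9 ∣ 36, yet 36 is not a multiple of 5 (since 36 = 7·5 + 1), so 5 ∤ 36.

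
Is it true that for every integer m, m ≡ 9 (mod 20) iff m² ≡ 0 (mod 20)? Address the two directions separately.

[⇒] This fails: take m = 9. Then 9 ≡ 9 (mod 20), but 9² = 81 ≡ 1 (mod 20), not 0.

[⇐] This fails: take m = 0. Then 0² = 0 ≡ 0 (mod 20), yet 0 ≡ 0 (mod 20), not 9.

Neither direction holds.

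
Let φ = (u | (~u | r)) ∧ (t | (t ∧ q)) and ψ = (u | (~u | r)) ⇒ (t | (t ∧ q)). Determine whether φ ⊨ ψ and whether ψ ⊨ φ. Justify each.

(⇒) Assume the antecedent. If t is true, (u | (~u | r)) ⇒ (t | (t ∧ q)) reduces to true regardless of the other variables. If t is false, the antecedent cannot hold. Either way (u | (~u | r)) ⇒ (t | (t ∧ q)) holds.

(⇐) Assume the antecedent. If t is true, (u | (~u | r)) ∧ (t | (t ∧ q)) reduces to true regardless of the other variables. If t is false, the antecedent cannot hold. Either way (u | (~u | r)) ∧ (t | (t ∧ q)) holds.

Both directions hold; the statement is true.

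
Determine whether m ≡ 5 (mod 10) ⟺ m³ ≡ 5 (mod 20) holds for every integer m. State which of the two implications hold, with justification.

(⇒) This fails: take m = 15. Then 15 ≡ 5 (mod 10), but 15³ = 3375 ≡ 15 (mod 20), not 5.

(⇐) Conversely, the residues r modulo 20 with r³ ≡ 5 (mod 20) are exactly {5}, and each is ≡ 5 (mod 10).

Only the reverse direction holds.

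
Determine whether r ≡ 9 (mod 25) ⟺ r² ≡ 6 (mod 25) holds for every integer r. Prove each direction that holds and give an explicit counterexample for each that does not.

(←) This fails: take r = 16. Then 16² = 256 ≡ 6 (mod 25), yet 16 ≡ 16 (mod 25), not 9.

(→) Suppose r ≡ 9 (mod 25). Write r = 25j + 9. Then (25j + 9)² = 625j² + 450j + 81 = 25(25j² + 18j + 3) + 6, so r² ≡ 6 (mod 25).

The forward direction holds; the converse fails.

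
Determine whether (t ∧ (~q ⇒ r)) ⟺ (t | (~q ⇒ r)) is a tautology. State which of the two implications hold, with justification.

Forward direction. Assume the antecedent. If q is true, t | (~q ⇒ r) reduces to true regardless of the other variables. If q is false, the antecedent forces (q = F, r = T, t = T), and t | (~q ⇒ r) holds there. Either way t | (~q ⇒ r) holds.

Converse. This fails. Under q = T, r = F, t = F, the left side is false but the right side is true.

Not equivalent: only (⇒) holds.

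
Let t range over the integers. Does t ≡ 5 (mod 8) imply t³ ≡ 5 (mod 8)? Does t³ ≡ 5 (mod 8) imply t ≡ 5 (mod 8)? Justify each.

[⇒] Suppose t ≡ 5 (mod 8). Write t = 8j + 5. Then (8j + 5)³ = 512j³ + 960j² + 600j + 125 = 8(64j³ + 120j² + 75j + 15) + 5, so t³ ≡ 5 (mod 8).

[⇐] For the converse, argue contrapositively. If t ≢ 5 (mod 8), then t is congruent to one of 0, 1, 2, 3, 4, 6, 7 modulo 8, and these give t³ ≡ 0, 1, 0, 3, 0, 0, 7 respectively — never 5.

Both directions hold.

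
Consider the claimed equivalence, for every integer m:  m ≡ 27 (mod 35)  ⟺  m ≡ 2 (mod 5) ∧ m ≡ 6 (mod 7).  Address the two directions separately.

Both implications hold.

(⇒) Suppose m ≡ 27 (mod 35); write m = 35j + 27. Since 5 ∣ 35, reducing mod 5 gives m ≡ 27 ≡ 2 (mod 5); since 7 ∣ 35, reducing mod 7 gives m ≡ 27 ≡ 6 (mod 7).

(⇐) Conversely, if m ≡ 2 (mod 5) and m ≡ 6 (mod 7), then by the Chinese remainder theorem m ≡ 27 (mod 35). This is exactly m ≡ 27 (mod 35).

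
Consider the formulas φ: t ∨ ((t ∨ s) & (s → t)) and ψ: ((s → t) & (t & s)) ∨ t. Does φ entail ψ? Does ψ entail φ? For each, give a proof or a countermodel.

Equivalent; both directions hold.

[⇒] Assume the antecedent. If t is true, ((s → t) & (t & s)) ∨ t reduces to true regardless of the other variables. If t is false, the antecedent cannot hold. Either way ((s → t) & (t & s)) ∨ t holds.

[⇐] Assume the antecedent. If t is true, t ∨ ((t ∨ s) & (s → t)) reduces to true regardless of the other variables. If t is false, the antecedent cannot hold. Either way t ∨ ((t ∨ s) & (s → t)) holds.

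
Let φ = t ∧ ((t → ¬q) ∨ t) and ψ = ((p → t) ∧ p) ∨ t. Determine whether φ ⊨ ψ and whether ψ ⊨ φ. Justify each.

(⇒) Assume the antecedent. If t is true, ((p → t) ∧ p) ∨ t reduces to true regardless of the other variables. If t is false, the antecedent cannot hold. Either way ((p → t) ∧ p) ∨ t holds.

(⇐) Assume the antecedent. If t is true, t ∧ ((t → ¬q) ∨ t) reduces to true regardless of the other variables. If t is false, the antecedent cannot hold. Either way t ∧ ((t → ¬q) ∨ t) holds.

Both directions hold; the statement is true.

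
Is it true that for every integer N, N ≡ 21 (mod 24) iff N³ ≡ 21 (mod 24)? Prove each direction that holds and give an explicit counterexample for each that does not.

Both directions hold; the statement is true.

(→) Suppose N ≡ 21 (mod 24). Write N = 24j + 21. Then (24j + 21)³ = 13824j³ + 36288j² + 31752j + 9261 = 24(576j³ + 1512j² + 1323j + 385) + 21, so N³ ≡ 21 (mod 24).

(←) Conversely, suppose N³ ≡ 21 (mod 24). The only residue r in {0, …, 23} with r³ ≡ 21 (mod 24) is r = 21, so N ≡ 21 (mod 24).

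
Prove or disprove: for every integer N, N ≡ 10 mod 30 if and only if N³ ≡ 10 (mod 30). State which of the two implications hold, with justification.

Equivalent; both directions hold.

[⇐] Suppose N³ ≡ 10 (mod 30). The only residue r in {0, …, 29} with r³ ≡ 10 (mod 30) is r = 10, so N ≡ 10 (mod 30).

[⇒] Suppose N ≡ 10 mod 30. Write N = 30j + 10. Then (30j + 10)³ = 27000j³ + 27000j² + 9000j + 1000 = 30(900j³ + 900j² + 300j + 33) + 10, so N³ ≡ 10 (mod 30).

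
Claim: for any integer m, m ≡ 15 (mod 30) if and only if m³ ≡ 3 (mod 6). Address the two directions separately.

Not equivalent: only (⇒) holds.

(⇒) Suppose m ≡ 15 (mod 30). Then m³ ≡ 15³ = 3375 (mod 30), and since 6 ∣ 30, also m³ ≡ 3 (mod 6).

(⇐) This fails: take m = 3. Then 3³ = 27 ≡ 3 (mod 6), yet 3 ≡ 3 (mod 30), not 15.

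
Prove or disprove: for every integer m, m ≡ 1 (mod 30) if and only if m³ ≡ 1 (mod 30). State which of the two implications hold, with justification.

Both implications hold.

(⟹) Suppose m ≡ 1 (mod 30). Write m = 30j + 1. Then (30j + 1)³ = 27000j³ + 2700j² + 90j + 1 = 30(900j³ + 90j² + 3j) + 1, so m³ ≡ 1 (mod 30).

(⟸) Conversely, suppose m³ ≡ 1 (mod 30). The only residue r in {0, …, 29} with r³ ≡ 1 (mod 30) is r = 1, so m ≡ 1 (mod 30).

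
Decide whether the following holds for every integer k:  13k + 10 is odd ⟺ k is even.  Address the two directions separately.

(⇒) fails and (⇐) fails.

(⇒) This fails: k = 5 gives 13k + 10 = 75, which is odd, but 5 is odd, not even.

(⇐) This also fails: k = 2 is even, but 13k + 10 = 36 is even, not odd.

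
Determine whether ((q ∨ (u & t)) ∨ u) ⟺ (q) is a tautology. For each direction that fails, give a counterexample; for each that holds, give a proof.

(⇒) fails; (⇐) holds.

[⇒] This fails. Under u = T, q = F, t = F, the left side is true but the right side is false.

[⇐] Assume the antecedent. If u is true, (q ∨ (u & t)) ∨ u reduces to true regardless of the other variables. If u is false, the antecedent forces (u = F, q = T, t = F) or (u = F, q = T, t = T), and (q ∨ (u & t)) ∨ u holds there. Either way (q ∨ (u & t)) ∨ u holds.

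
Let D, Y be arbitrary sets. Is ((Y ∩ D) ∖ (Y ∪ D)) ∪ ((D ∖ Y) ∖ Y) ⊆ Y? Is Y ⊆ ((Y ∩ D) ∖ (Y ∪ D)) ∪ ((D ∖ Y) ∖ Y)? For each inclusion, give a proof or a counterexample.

(⊆) This inclusion fails. Take D = {1}, Y = ∅; then 1 ∈ ((Y ∩ D) ∖ (Y ∪ D)) ∪ ((D ∖ Y) ∖ Y) but 1 ∉ Y.

(⊇) This inclusion fails. Take D = ∅, Y = {1}; then 1 ∈ Y but 1 ∉ ((Y ∩ D) ∖ (Y ∪ D)) ∪ ((D ∖ Y) ∖ Y).

Both inclusions fail.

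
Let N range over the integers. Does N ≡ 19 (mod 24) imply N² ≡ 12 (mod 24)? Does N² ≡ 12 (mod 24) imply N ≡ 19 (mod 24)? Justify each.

Both directions fail.

(⇒) This fails: take N = 19. Then 19 ≡ 19 (mod 24), but 19² = 361 ≡ 1 (mod 24), not 12.

(⇐) This fails: take N = 6. Then 6² = 36 ≡ 12 (mod 24), yet 6 ≡ 6 (mod 24), not 19.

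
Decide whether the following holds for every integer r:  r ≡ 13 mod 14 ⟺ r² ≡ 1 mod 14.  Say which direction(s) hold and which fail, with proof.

(⟹) Suppose r ≡ 13 mod 14. Write r = 14j + 13. Then (14j + 13)² = 196j² + 364j + 169 = 14(14j² + 26j + 12) + 1, so r² ≡ 1 (mod 14).

(⟸) This fails: take r = 1. Then 1² = 1 ≡ 1 (mod 14), yet 1 ≡ 1 (mod 14), not 13.

The forward direction holds; the converse fails.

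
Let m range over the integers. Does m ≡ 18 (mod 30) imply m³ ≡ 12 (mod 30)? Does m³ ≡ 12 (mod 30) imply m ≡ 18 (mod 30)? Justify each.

(⟸) Suppose m³ ≡ 12 (mod 30). The only residue r in {0, …, 29} with r³ ≡ 12 (mod 30) is r = 18, so m ≡ 18 (mod 30).

(⟹) Suppose m ≡ 18 (mod 30). Write m = 30j + 18. Then (30j + 18)³ = 27000j³ + 48600j² + 29160j + 5832 = 30(900j³ + 1620j² + 972j + 194) + 12, so m³ ≡ 12 (mod 30).

Both directions hold; the statement is true.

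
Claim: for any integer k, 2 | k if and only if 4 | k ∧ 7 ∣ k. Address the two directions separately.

(←) Suppose 4 ∣ k and 7 ∣ k. Any common multiple of 4 and 7 is a multiple of their lcm; here gcd(4, 7) = 1, so lcm(4, 7) = 4·7 = 28, so 28 ∣ k. Since 2 ∣ 28, it follows that 2 ∣ k.

(→) This fails: take k = 2. Certainly 2 ∣ 2, but 4 ∤ 2.

The forward direction fails; the converse holds.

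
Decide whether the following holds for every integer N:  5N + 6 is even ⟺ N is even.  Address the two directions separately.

(⟸) Suppose N is even; write N = 2j. Then 5N + 6 = 5·(2j) + 6 = 2·5j + 6, which is even.

(⟹) Suppose 5N + 6 is even. Since 5 is odd, 5N and N have the same parity, so 5N + 6 ≡ N + 6 (mod 2). As 6 is even, 5N + 6 is even exactly when N is even. Thus N is even.

The biconditional holds.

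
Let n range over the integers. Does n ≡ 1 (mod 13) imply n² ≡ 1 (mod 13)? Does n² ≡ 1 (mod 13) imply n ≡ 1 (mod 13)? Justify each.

Converse. This fails: take n = 12. Then 12² = 144 ≡ 1 (mod 13), yet 12 ≡ 12 (mod 13), not 1.

Forward direction. Suppose n ≡ 1 (mod 13). Write n = 13j + 1. Then (13j + 1)² = 169j² + 26j + 1 = 13(13j² + 2j) + 1, so n² ≡ 1 (mod 13).

The forward direction holds; the converse fails.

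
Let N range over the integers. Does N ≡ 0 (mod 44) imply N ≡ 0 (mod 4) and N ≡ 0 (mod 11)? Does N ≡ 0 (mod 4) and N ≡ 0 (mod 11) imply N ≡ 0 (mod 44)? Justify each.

Converse. If N ≡ 0 (mod 4) and N ≡ 0 (mod 11), then by the Chinese remainder theorem N ≡ 0 (mod 44). This is exactly N ≡ 0 (mod 44).

Forward direction. Suppose N ≡ 0 (mod 44); write N = 44j + 0. Since 4 ∣ 44, reducing mod 4 gives N ≡ 0 (mod 4); since 11 ∣ 44, reducing mod 11 gives N ≡ 0 (mod 11).

The biconditional holds.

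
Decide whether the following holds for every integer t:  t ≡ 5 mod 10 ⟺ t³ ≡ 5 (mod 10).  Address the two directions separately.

Both directions hold; the statement is true.

Forward direction. Suppose t ≡ 5 mod 10. Write t = 10j + 5. Then (10j + 5)³ = 1000j³ + 1500j² + 750j + 125 = 10(100j³ + 150j² + 75j + 12) + 5, so t³ ≡ 5 (mod 10).

Converse. For the converse, argue contrapositively. If t ≢ 5 (mod 10), then t is congruent to one of 0, 1, 2, 3, 4, 6, 7, 8, 9 modulo 10, and these give t³ ≡ 0, 1, 8, 7, 4, 6, 3, 2, 9 respectively — never 5.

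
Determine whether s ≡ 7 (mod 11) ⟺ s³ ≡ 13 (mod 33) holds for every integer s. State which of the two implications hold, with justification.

The forward direction fails; the converse holds.

(→) This fails: take s = 18. Then 18 ≡ 7 (mod 11), but 18³ = 5832 ≡ 24 (mod 33), not 13.

(←) Conversely, the residues r modulo 33 with r³ ≡ 13 (mod 33) are exactly {7}, and each is ≡ 7 (mod 11).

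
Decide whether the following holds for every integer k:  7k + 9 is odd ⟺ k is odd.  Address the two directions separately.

(⇒) fails and (⇐) fails.

Forward direction. This fails: k = 0 gives 7k + 9 = 9, which is odd, but 0 is even, not odd.

Converse. This also fails: k = 7 is odd, but 7k + 9 = 58 is even, not odd.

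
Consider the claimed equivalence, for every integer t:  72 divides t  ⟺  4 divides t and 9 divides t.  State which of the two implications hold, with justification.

Only the forward implication holds.

Converse. This fails: take t = 36. Both 4 ∣ 36 and 9 ∣ 36, yet 36 is not a multiple of 72 (since 36 = 0·72 + 36), so 72 ∤ 36.

Forward direction. If 72 ∣ t, write t = 72q. Since 72 = 18·4, t = 4·(18q), so 4 ∣ t; and since 72 = 8·9, t = 9·(8q), so 9 ∣ t.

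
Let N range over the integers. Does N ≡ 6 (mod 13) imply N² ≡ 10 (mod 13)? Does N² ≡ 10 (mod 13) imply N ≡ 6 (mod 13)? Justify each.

(⇒) holds; (⇐) fails.

(→) Suppose N ≡ 6 (mod 13). Write N = 13j + 6. Then (13j + 6)² = 169j² + 156j + 36 = 13(13j² + 12j + 2) + 10, so N² ≡ 10 (mod 13).

(←) This fails: take N = 7. Then 7² = 49 ≡ 10 (mod 13), yet 7 ≡ 7 (mod 13), not 6.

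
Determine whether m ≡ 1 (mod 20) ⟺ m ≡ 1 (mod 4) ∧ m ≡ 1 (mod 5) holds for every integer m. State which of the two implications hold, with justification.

[⇒] Suppose m ≡ 1 (mod 20); write m = 20j + 1. Since 4 ∣ 20, reducing mod 4 gives m ≡ 1 (mod 4); since 5 ∣ 20, reducing mod 5 gives m ≡ 1 (mod 5).

[⇐] Conversely, if m ≡ 1 (mod 4) and m ≡ 1 (mod 5), then by the Chinese remainder theorem m ≡ 1 (mod 20). This is exactly m ≡ 1 (mod 20).

The biconditional holds.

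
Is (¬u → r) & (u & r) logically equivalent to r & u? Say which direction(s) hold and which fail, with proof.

(⟹) Assume the antecedent. If u is true, the antecedent forces (u = T, r = T), and r & u holds there. If u is false, the antecedent cannot hold. Either way r & u holds.

(⟸) Assume the antecedent. If u is true, the antecedent forces (u = T, r = T), and (¬u → r) & (u & r) holds there. If u is false, the antecedent cannot hold. Either way (¬u → r) & (u & r) holds.

Equivalent; both directions hold.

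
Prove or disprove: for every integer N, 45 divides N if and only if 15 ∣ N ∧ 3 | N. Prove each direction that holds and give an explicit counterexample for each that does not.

Only the forward implication holds.

Forward direction. If 45 ∣ N, write N = 45q. Since 45 = 3·15, N = 15·(3q), so 15 ∣ N; and since 45 = 15·3, N = 3·(15q), so 3 ∣ N.

Converse. This fails: take N = 15. Both 15 ∣ 15 and 3 ∣ 15, yet 15 is not a multiple of 45 (since 15 = 0·45 + 15), so 45 ∤ 15.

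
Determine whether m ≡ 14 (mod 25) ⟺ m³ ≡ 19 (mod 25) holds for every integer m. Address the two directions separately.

Converse. Suppose m³ ≡ 19 (mod 25). The only residue r in {0, …, 24} with r³ ≡ 19 (mod 25) is r = 14, so m ≡ 14 (mod 25).

Forward direction. Suppose m ≡ 14 (mod 25). Write m = 25j + 14. Then (25j + 14)³ = 15625j³ + 26250j² + 14700j + 2744 = 25(625j³ + 1050j² + 588j + 109) + 19, so m³ ≡ 19 (mod 25).

Both directions hold; the statement is true.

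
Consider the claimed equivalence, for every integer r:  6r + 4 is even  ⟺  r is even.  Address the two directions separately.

Only the reverse direction holds.

(⟹) This fails: take r = 1. Then 6r + 4 = 10, which is even, yet r = 1 is odd, not even.

(⟸) Suppose r is even. Since 6 is even, 6r is even for every r, so 6r + 4 has the same parity as 4, which is even. Hence 6r + 4 is even.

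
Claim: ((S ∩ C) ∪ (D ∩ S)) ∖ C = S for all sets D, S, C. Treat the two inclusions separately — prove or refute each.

(⊆) Let x ∈ ((S ∩ C) ∪ (D ∩ S)) ∖ C. Then x ∈ D ∩ S and x ∉ C, from which x ∈ S.

(⊇) This inclusion fails. Take D = ∅, S = {1}, C = ∅; then 1 ∈ S but 1 ∉ ((S ∩ C) ∪ (D ∩ S)) ∖ C.

The sets are not equal: only the forward inclusion holds.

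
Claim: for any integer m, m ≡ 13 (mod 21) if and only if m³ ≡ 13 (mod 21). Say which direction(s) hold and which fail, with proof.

(⟹) Suppose m ≡ 13 (mod 21). Write m = 21j + 13. Then (21j + 13)³ = 9261j³ + 17199j² + 10647j + 2197 = 21(441j³ + 819j² + 507j + 104) + 13, so m³ ≡ 13 (mod 21).

(⟸) This fails: take m = 10. Then 10³ = 1000 ≡ 13 (mod 21), yet 10 ≡ 10 (mod 21), not 13.

(⇒) holds; (⇐) fails.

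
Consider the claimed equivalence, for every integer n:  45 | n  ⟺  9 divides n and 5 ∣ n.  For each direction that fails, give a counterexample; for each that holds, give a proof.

Both implications hold.

(⇒) If 45 ∣ n, write n = 45q. Since 45 = 5·9, n = 9·(5q), so 9 ∣ n; and since 45 = 9·5, n = 5·(9q), so 5 ∣ n.

(⇐) Suppose 9 ∣ n and 5 ∣ n. Any common multiple of 9 and 5 is a multiple of their lcm; here gcd(9, 5) = 1, so lcm(9, 5) = 9·5 = 45, so 45 ∣ n.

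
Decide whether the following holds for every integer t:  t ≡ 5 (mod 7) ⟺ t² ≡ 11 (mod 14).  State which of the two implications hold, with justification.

(→) This fails: take t = 12. Then 12 ≡ 5 (mod 7), but 12² = 144 ≡ 4 (mod 14), not 11.

(←) This fails: take t = 9. Then 9² = 81 ≡ 11 (mod 14), yet 9 ≡ 2 (mod 7), not 5.

Neither direction holds.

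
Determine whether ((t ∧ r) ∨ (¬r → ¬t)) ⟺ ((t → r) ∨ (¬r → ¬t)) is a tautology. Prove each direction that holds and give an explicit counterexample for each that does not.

Equivalent; both directions hold.

(→) Assume the antecedent. If r is true, (t → r) ∨ (¬r → ¬t) reduces to true regardless of the other variables. If r is false, the antecedent forces (r = F, t = F), and (t → r) ∨ (¬r → ¬t) holds there. Either way (t → r) ∨ (¬r → ¬t) holds.

(←) Assume the antecedent. If r is true, (t ∧ r) ∨ (¬r → ¬t) reduces to true regardless of the other variables. If r is false, the antecedent forces (r = F, t = F), and (t ∧ r) ∨ (¬r → ¬t) holds there. Either way (t ∧ r) ∨ (¬r → ¬t) holds.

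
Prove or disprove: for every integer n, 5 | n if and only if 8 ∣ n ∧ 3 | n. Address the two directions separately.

[⇒] This fails: take n = 5. Certainly 5 ∣ 5, but 8 ∤ 5.

[⇐] This fails: take n = 24. Both 8 ∣ 24 and 3 ∣ 24, yet 24 is not a multiple of 5 (since 24 = 4·5 + 4), so 5 ∤ 24.

Neither implication holds.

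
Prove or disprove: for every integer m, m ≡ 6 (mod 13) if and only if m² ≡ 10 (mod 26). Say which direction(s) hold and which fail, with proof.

(⇒) This fails: take m = 19. Then 19 ≡ 6 (mod 13), but 19² = 361 ≡ 23 (mod 26), not 10.

(⇐) This fails: take m = 20. Then 20² = 400 ≡ 10 (mod 26), yet 20 ≡ 7 (mod 13), not 6.

Both directions fail.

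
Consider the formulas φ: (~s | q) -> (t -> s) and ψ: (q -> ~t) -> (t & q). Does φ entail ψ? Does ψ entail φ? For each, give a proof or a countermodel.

Neither implication holds.

(⟹) This fails. Under s = F, t = F, q = F, the left side is true but the right side is false.

(⟸) This fails. Under s = F, t = T, q = T, the left side is false but the right side is true.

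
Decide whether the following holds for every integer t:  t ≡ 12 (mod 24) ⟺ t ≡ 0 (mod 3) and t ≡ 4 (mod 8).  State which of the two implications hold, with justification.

(⇒) Suppose t ≡ 12 (mod 24); write t = 24j + 12. Since 3 ∣ 24, reducing mod 3 gives t ≡ 12 ≡ 0 (mod 3); since 8 ∣ 24, reducing mod 8 gives t ≡ 12 ≡ 4 (mod 8).

(⇐) Conversely, if t ≡ 0 (mod 3) and t ≡ 4 (mod 8), then by the Chinese remainder theorem t ≡ 12 (mod 24). This is exactly t ≡ 12 (mod 24).

Equivalent; both directions hold.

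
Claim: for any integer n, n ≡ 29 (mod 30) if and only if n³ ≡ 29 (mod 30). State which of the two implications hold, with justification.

Forward direction. Suppose n ≡ 29 (mod 30). Write n = 30j + 29. Then (30j + 29)³ = 27000j³ + 78300j² + 75690j + 24389 = 30(900j³ + 2610j² + 2523j + 812) + 29, so n³ ≡ 29 (mod 30).

Converse. Suppose n³ ≡ 29 (mod 30). The only residue r in {0, …, 29} with r³ ≡ 29 (mod 30) is r = 29, so n ≡ 29 (mod 30).

Both implications hold.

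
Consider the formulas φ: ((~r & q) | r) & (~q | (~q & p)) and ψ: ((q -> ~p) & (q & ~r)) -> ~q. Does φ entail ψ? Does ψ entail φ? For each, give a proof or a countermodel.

Only the forward direction holds.

(⟹) Assume the antecedent. If p is true, ((q -> ~p) & (q & ~r)) -> ~q reduces to true regardless of the other variables. If p is false, the antecedent forces (p = F, q = F, r = T), and ((q -> ~p) & (q & ~r)) -> ~q holds there. Either way ((q -> ~p) & (q & ~r)) -> ~q holds.

(⟸) This fails. Under p = F, q = F, r = F, the left side is false but the right side is true.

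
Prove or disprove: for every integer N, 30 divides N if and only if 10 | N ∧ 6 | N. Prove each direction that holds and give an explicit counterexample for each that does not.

The biconditional holds.

Forward direction. If 30 ∣ N, write N = 30q. Since 30 = 3·10, N = 10·(3q), so 10 ∣ N; and since 30 = 5·6, N = 6·(5q), so 6 ∣ N.

Converse. Suppose 10 ∣ N and 6 ∣ N. Any common multiple of 10 and 6 is a multiple of their lcm; here lcm(10, 6) = 10·6/gcd(10, 6) = 60/2 = 30, so 30 ∣ N.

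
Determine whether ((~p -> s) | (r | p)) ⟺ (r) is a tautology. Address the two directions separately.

Not equivalent: only (⇐) holds.

[⇒] This fails. Under s = T, p = F, r = F, the left side is true but the right side is false.

[⇐] Assume the antecedent. If s is true, (~p -> s) | (r | p) reduces to true regardless of the other variables. If s is false, the antecedent forces (s = F, p = F, r = T) or (s = F, p = T, r = T), and (~p -> s) | (r | p) holds there. Either way (~p -> s) | (r | p) holds.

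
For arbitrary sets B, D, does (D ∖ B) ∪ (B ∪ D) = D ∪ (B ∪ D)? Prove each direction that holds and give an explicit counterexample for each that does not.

(⊆) Let x ∈ (D ∖ B) ∪ (B ∪ D). Then either x ∈ B and x ∉ D; or x ∈ D and x ∉ B; or x ∈ B ∩ D. In each case x ∈ D ∪ (B ∪ D), so (D ∖ B) ∪ (B ∪ D) ⊆ D ∪ (B ∪ D).

(⊇) Let x ∈ D ∪ (B ∪ D). Then either x ∈ B and x ∉ D; or x ∈ D and x ∉ B; or x ∈ B ∩ D. In each case x ∈ (D ∖ B) ∪ (B ∪ D), so D ∪ (B ∪ D) ⊆ (D ∖ B) ∪ (B ∪ D).

Both inclusions hold; the sets are equal.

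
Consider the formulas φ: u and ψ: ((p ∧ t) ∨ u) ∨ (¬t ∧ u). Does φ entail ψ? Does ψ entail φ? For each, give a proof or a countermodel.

(→) Assume the antecedent. If t is true, the antecedent forces (t = T, p = F, u = T) or (t = T, p = T, u = T), and ((p ∧ t) ∨ u) ∨ (¬t ∧ u) holds there. If t is false, the antecedent forces (t = F, p = F, u = T) or (t = F, p = T, u = T), and ((p ∧ t) ∨ u) ∨ (¬t ∧ u) holds there. Either way ((p ∧ t) ∨ u) ∨ (¬t ∧ u) holds.

(←) This fails. Under t = T, p = T, u = F, the left side is false but the right side is true.

Only the forward implication holds.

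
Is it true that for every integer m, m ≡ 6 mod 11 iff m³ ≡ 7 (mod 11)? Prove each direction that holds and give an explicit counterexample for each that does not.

Both directions hold.

(⇒) Suppose m ≡ 6 mod 11. Write m = 11j + 6. Then (11j + 6)³ = 1331j³ + 2178j² + 1188j + 216 = 11(121j³ + 198j² + 108j + 19) + 7, so m³ ≡ 7 (mod 11).

(⇐) For the converse, argue contrapositively. If m ≢ 6 (mod 11), then m is congruent to one of 0, 1, 2, 3, 4, 5, 7, 8, 9, 10 modulo 11, and these give m³ ≡ 0, 1, 8, 5, 9, 4, 2, 6, 3, 10 respectively — never 7.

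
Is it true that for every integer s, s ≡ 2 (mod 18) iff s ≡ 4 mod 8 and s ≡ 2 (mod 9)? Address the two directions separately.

The forward direction fails; the converse holds.

(→) This fails: s = 56 gives 56 ≡ 2 (mod 18) but 56 ≡ 0 (mod 8), so the conjunction on the right does not hold.

(←) Conversely, if s ≡ 4 (mod 8) and s ≡ 2 (mod 9), then by the Chinese remainder theorem s ≡ 20 (mod 72). Since 20 ≡ 2 (mod 18) and 18 ∣ 72, we get s ≡ 2 (mod 18).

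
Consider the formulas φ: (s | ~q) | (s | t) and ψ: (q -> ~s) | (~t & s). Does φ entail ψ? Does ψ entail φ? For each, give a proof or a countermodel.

Both directions fail.

[⇒] This fails. Under t = T, s = T, q = T, the left side is true but the right side is false.

[⇐] This fails. Under t = F, s = F, q = T, the left side is false but the right side is true.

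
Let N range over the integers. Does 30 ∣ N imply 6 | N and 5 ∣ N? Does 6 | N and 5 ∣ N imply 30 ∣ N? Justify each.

(⟹) If 30 ∣ N, write N = 30q. Since 30 = 5·6, N = 6·(5q), so 6 ∣ N; and since 30 = 6·5, N = 5·(6q), so 5 ∣ N.

(⟸) Suppose 6 ∣ N and 5 ∣ N. Any common multiple of 6 and 5 is a multiple of their lcm; here gcd(6, 5) = 1, so lcm(6, 5) = 6·5 = 30, so 30 ∣ N.

Both directions hold; the statement is true.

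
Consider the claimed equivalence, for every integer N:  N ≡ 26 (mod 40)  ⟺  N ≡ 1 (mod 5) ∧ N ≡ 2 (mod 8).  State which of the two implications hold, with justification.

Both implications hold.

(⟹) Suppose N ≡ 26 (mod 40); write N = 40j + 26. Since 5 ∣ 40, reducing mod 5 gives N ≡ 26 ≡ 1 (mod 5); since 8 ∣ 40, reducing mod 8 gives N ≡ 26 ≡ 2 (mod 8).

(⟸) Conversely, if N ≡ 1 (mod 5) and N ≡ 2 (mod 8), then by the Chinese remainder theorem N ≡ 26 (mod 40). This is exactly N ≡ 26 (mod 40).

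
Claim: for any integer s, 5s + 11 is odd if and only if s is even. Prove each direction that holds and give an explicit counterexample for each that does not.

[⇒] Suppose 5s + 11 is odd. Since 5 is odd, 5s and s have the same parity, so 5s + 11 ≡ s + 11 (mod 2). As 11 is odd, 5s + 11 is odd exactly when s is even. Thus s is even.

[⇐] Conversely, suppose s is even; write s = 2j. Then 5s + 11 = 5·(2j) + 11 = 2·5j + 11, which is odd.

Equivalent; both directions hold.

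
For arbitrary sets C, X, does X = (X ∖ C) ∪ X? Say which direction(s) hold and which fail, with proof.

(⊆) Let x ∈ X. Then either x ∈ X and x ∉ C; or x ∈ C ∩ X. In each case x ∈ (X ∖ C) ∪ X, so X ⊆ (X ∖ C) ∪ X.

(⊇) Let x ∈ (X ∖ C) ∪ X. Then either x ∈ X and x ∉ C; or x ∈ C ∩ X. In each case x ∈ X, so (X ∖ C) ∪ X ⊆ X.

Both inclusions hold.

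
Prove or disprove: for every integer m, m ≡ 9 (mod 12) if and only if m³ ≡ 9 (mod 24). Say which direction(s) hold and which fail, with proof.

Forward direction. This fails: take m = 21. Then 21 ≡ 9 (mod 12), but 21³ = 9261 ≡ 21 (mod 24), not 9.

Converse. The residues r modulo 24 with r³ ≡ 9 (mod 24) are exactly {9}, and each is ≡ 9 (mod 12).

Not equivalent: only (⇐) holds.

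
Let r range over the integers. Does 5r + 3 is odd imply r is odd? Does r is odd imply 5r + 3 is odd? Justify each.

(⇒) fails and (⇐) fails.

[⇒] This fails: r = 0 gives 5r + 3 = 3, which is odd, but 0 is even, not odd.

[⇐] This also fails: r = 5 is odd, but 5r + 3 = 28 is even, not odd.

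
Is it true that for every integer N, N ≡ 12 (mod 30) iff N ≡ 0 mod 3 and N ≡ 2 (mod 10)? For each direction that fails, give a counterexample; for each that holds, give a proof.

Both implications hold.

Converse. If N ≡ 0 (mod 3) and N ≡ 2 (mod 10), then by the Chinese remainder theorem N ≡ 12 (mod 30). This is exactly N ≡ 12 (mod 30).

Forward direction. Suppose N ≡ 12 (mod 30); write N = 30j + 12. Since 3 ∣ 30, reducing mod 3 gives N ≡ 12 ≡ 0 (mod 3); since 10 ∣ 30, reducing mod 10 gives N ≡ 12 ≡ 2 (mod 10).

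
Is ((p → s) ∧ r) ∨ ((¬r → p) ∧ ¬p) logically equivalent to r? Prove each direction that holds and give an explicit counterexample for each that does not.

(→) Assume the antecedent. If r is true, r reduces to true regardless of the other variables. If r is false, the antecedent cannot hold. Either way r holds.

(←) This fails. Under r = T, p = T, s = F, the left side is false but the right side is true.

The forward direction holds; the converse fails.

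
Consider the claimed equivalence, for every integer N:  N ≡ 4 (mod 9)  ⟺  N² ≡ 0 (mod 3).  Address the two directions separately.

(⟹) This fails: take N = 4. Then 4 ≡ 4 (mod 9), but 4² = 16 ≡ 1 (mod 3), not 0.

(⟸) This fails: take N = 0. Then 0² = 0 ≡ 0 (mod 3), yet 0 ≡ 0 (mod 9), not 4.

(⇒) fails and (⇐) fails.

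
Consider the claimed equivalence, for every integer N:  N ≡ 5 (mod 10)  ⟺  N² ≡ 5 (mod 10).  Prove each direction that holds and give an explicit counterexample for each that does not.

(←) Suppose N² ≡ 5 (mod 10). The only residue r in {0, …, 9} with r² ≡ 5 (mod 10) is r = 5, so N ≡ 5 (mod 10).

(→) Suppose N ≡ 5 (mod 10). Write N = 10j + 5. Then (10j + 5)² = 100j² + 100j + 25 = 10(10j² + 10j + 2) + 5, so N² ≡ 5 (mod 10).

Equivalent; both directions hold.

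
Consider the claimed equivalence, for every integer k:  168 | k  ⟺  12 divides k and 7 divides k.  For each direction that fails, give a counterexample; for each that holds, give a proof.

(⇒) If 168 ∣ k, write k = 168q. Since 168 = 14·12, k = 12·(14q), so 12 ∣ k; and since 168 = 24·7, k = 7·(24q), so 7 ∣ k.

(⇐) This fails: take k = 84. Both 12 ∣ 84 and 7 ∣ 84, yet 84 is not a multiple of 168 (since 84 = 0·168 + 84), so 168 ∤ 84.

Not equivalent: only (⇒) holds.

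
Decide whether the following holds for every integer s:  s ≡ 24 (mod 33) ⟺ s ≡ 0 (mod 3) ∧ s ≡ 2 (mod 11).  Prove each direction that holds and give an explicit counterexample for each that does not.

Both directions hold; the statement is true.

[⇒] Suppose s ≡ 24 (mod 33); write s = 33j + 24. Since 3 ∣ 33, reducing mod 3 gives s ≡ 24 ≡ 0 (mod 3); since 11 ∣ 33, reducing mod 11 gives s ≡ 24 ≡ 2 (mod 11).

[⇐] Conversely, if s ≡ 0 (mod 3) and s ≡ 2 (mod 11), then by the Chinese remainder theorem s ≡ 24 (mod 33). This is exactly s ≡ 24 (mod 33).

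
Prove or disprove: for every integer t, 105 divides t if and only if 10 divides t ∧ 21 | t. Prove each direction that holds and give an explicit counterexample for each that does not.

(⇒) fails; (⇐) holds.

[⇒] This fails: take t = 105. Certainly 105 ∣ 105, but 10 ∤ 105.

[⇐] Suppose 10 ∣ t and 21 ∣ t. Any common multiple of 10 and 21 is a multiple of their lcm; here gcd(10, 21) = 1, so lcm(10, 21) = 10·21 = 210, so 210 ∣ t. Since 105 ∣ 210, it follows that 105 ∣ t.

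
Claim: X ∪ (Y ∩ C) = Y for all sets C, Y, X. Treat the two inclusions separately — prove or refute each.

Neither inclusion holds.

(⟹) This inclusion fails. Take C = ∅, Y = ∅, X = {1}; then 1 ∈ X ∪ (Y ∩ C) but 1 ∉ Y.

(⟸) This inclusion fails. Take C = ∅, Y = {1}, X = ∅; then 1 ∈ Y but 1 ∉ X ∪ (Y ∩ C).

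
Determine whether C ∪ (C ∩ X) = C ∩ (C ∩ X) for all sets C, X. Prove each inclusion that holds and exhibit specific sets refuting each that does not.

Reverse inclusion. Let x ∈ C ∩ (C ∩ X). Then x ∈ C ∩ X, from which x ∈ C ∪ (C ∩ X).

Forward inclusion. This inclusion fails. Take C = {1}, X = ∅; then 1 ∈ C ∪ (C ∩ X) but 1 ∉ C ∩ (C ∩ X).

Only the reverse inclusion holds.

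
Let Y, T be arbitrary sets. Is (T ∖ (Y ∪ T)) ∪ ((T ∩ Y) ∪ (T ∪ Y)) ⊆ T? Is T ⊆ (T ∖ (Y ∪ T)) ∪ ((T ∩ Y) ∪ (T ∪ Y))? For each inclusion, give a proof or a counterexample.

Only the reverse inclusion holds.

(⟹) This inclusion fails. Take Y = {1}, T = ∅; then 1 ∈ (T ∖ (Y ∪ T)) ∪ ((T ∩ Y) ∪ (T ∪ Y)) but 1 ∉ T.

(⟸) Let x ∈ T. Then either x ∈ T and x ∉ Y; or x ∈ Y ∩ T. In each case x ∈ (T ∖ (Y ∪ T)) ∪ ((T ∩ Y) ∪ (T ∪ Y)), so T ⊆ (T ∖ (Y ∪ T)) ∪ ((T ∩ Y) ∪ (T ∪ Y)).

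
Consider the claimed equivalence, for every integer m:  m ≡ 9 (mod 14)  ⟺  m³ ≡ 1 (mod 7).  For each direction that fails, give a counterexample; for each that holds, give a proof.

(⇒) Suppose m ≡ 9 (mod 14). Then m³ ≡ 9³ = 729 (mod 14), and since 7 ∣ 14, also m³ ≡ 1 (mod 7).

(⇐) This fails: take m = 1. Then 1³ = 1 ≡ 1 (mod 7), yet 1 ≡ 1 (mod 14), not 9.

Only the forward implication holds.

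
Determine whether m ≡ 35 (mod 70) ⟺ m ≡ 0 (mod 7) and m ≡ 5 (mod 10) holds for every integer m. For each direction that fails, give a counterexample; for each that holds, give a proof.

(⟹) Suppose m ≡ 35 (mod 70); write m = 70j + 35. Since 7 ∣ 70, reducing mod 7 gives m ≡ 35 ≡ 0 (mod 7); since 10 ∣ 70, reducing mod 10 gives m ≡ 35 ≡ 5 (mod 10).

(⟸) Conversely, if m ≡ 0 (mod 7) and m ≡ 5 (mod 10), then by the Chinese remainder theorem m ≡ 35 (mod 70). This is exactly m ≡ 35 (mod 70).

Both implications hold.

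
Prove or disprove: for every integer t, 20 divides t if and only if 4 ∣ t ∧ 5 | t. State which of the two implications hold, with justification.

(←) Suppose 4 ∣ t and 5 ∣ t. Any common multiple of 4 and 5 is a multiple of their lcm; here gcd(4, 5) = 1, so lcm(4, 5) = 4·5 = 20, so 20 ∣ t.

(→) If 20 ∣ t, write t = 20q. Since 20 = 5·4, t = 4·(5q), so 4 ∣ t; and since 20 = 4·5, t = 5·(4q), so 5 ∣ t.

Both implications hold.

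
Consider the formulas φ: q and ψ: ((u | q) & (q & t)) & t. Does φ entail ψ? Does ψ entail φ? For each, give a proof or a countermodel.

Only the converse holds.

Forward direction. This fails. Under u = F, q = T, t = F, the left side is true but the right side is false.

Converse. Assume the antecedent. If u is true, the antecedent forces (u = T, q = T, t = T), and q holds there. If u is false, the antecedent forces (u = F, q = T, t = T), and q holds there. Either way q holds.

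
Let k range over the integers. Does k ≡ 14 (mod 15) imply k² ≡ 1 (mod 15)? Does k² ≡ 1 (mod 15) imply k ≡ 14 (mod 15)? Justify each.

(⇒) holds; (⇐) fails.

(⇒) Suppose k ≡ 14 (mod 15). Write k = 15j + 14. Then (15j + 14)² = 225j² + 420j + 196 = 15(15j² + 28j + 13) + 1, so k² ≡ 1 (mod 15).

(⇐) This fails: take k = 1. Then 1² = 1 ≡ 1 (mod 15), yet 1 ≡ 1 (mod 15), not 14.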